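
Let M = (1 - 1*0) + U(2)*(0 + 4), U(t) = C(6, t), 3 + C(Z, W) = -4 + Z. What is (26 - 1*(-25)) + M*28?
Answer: -33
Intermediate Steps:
C(Z, W) = -7 + Z (C(Z, W) = -3 + (-4 + Z) = -7 + Z)
U(t) = -1 (U(t) = -7 + 6 = -1)
M = -3 (M = (1 - 1*0) - (0 + 4) = (1 + 0) - 1*4 = 1 - 4 = -3)
(26 - 1*(-25)) + M*28 = (26 - 1*(-25)) - 3*28 = (26 + 25) - 84 = 51 - 84 = -33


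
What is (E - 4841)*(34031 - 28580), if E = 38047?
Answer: 181005906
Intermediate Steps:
(E - 4841)*(34031 - 28580) = (38047 - 4841)*(34031 - 28580) = 33206*5451 = 181005906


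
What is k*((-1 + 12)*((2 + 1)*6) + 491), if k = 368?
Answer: 253552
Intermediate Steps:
k*((-1 + 12)*((2 + 1)*6) + 491) = 368*((-1 + 12)*((2 + 1)*6) + 491) = 368*(11*(3*6) + 491) = 368*(11*18 + 491) = 368*(198 + 491) = 368*689 = 253552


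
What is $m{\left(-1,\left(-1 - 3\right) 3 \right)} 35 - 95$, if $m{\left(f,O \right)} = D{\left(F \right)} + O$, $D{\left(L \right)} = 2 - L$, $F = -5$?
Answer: $-270$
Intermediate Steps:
$m{\left(f,O \right)} = 7 + O$ ($m{\left(f,O \right)} = \left(2 - -5\right) + O = \left(2 + 5\right) + O = 7 + O$)
$m{\left(-1,\left(-1 - 3\right) 3 \right)} 35 - 95 = \left(7 + \left(-1 - 3\right) 3\right) 35 - 95 = \left(7 - 12\right) 35 - 95 = \left(-5\right) 35 - 95 = -175 - 95 = -270$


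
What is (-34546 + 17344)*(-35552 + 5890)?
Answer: 510245724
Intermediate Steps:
(-34546 + 17344)*(-35552 + 5890) = -17202*(-29662) = 510245724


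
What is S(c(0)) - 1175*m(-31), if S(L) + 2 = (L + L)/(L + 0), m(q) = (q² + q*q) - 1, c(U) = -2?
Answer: -2257175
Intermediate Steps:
m(q) = -1 + 2*q² (m(q) = (q² + q²) - 1 = 2*q² - 1 = -1 + 2*q²)
S(L) = 0 (S(L) = -2 + (L + L)/(L + 0) = -2 + (2*L)/L = -2 + 2 = 0)
S(c(0)) - 1175*m(-31) = 0 - 1175*(-1 + 2*(-31)²) = 0 - 1175*(-1 + 2*961) = 0 - 1175*(-1 + 1922) = 0 - 1175*1921 = 0 - 2257175 = -2257175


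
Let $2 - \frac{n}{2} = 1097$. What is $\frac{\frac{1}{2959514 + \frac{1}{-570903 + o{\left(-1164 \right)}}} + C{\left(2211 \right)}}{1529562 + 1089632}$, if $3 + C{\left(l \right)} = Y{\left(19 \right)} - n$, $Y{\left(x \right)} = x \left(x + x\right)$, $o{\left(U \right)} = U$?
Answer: $\frac{2462527109999150}{2217200491783408889} \approx 0.0011106$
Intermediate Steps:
$Y{\left(x \right)} = 2 x^{2}$ ($Y{\left(x \right)} = x 2 x = 2 x^{2}$)
$n = -2190$ ($n = 4 - 2194 = -2190$)
$C{\left(l \right)} = 2909$ ($C{\left(l \right)} = -3 + \left(2 \cdot 19^{2} - -2190\right) = -3 + \left(2 \cdot 361 + 2190\right) = -3 + \left(722 + 2190\right) = -3 + 2912 = 2909$)
$\frac{\frac{1}{2959514 + \frac{1}{-570903 + o{\left(-1164 \right)}}} + C{\left(2211 \right)}}{1529562 + 1089632} = \frac{\frac{1}{2959514 + \frac{1}{-570903 - 1164}} + 2909}{1529562 + 1089632} = \frac{\frac{1}{2959514 + \frac{1}{-572067}} + 2909}{2619194} = \left(\frac{1}{2959514 - \frac{1}{572067}} + 2909\right) \frac{1}{2619194} = \left(\frac{1}{\frac{1693040295437}{572067}} + 2909\right) \frac{1}{2619194} = \left(\frac{572067}{1693040295437} + 2909\right) \frac{1}{2619194} = \frac{4925054219998300}{1693040295437} \cdot \frac{1}{2619194} = \frac{2462527109999150}{2217200491783408889}$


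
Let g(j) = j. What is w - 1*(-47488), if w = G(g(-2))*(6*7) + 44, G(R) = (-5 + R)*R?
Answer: 48120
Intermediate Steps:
G(R) = R*(-5 + R)
w = 632 (w = (-2*(-5 - 2))*(6*7) + 44 = -2*(-7)*42 + 44 = 14*42 + 44 = 588 + 44 = 632)
w - 1*(-47488) = 632 - 1*(-47488) = 632 + 47488 = 48120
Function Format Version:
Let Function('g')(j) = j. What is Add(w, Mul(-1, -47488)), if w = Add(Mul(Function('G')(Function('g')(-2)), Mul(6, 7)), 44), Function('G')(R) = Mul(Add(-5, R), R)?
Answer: 48120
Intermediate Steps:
Function('G')(R) = Mul(R, Add(-5, R))
w = 632 (w = Add(Mul(Mul(-2, Add(-5, -2)), Mul(6, 7)), 44) = Add(Mul(Mul(-2, -7), 42), 44) = Add(Mul(14, 42), 44) = Add(588, 44) = 632)
Add(w, Mul(-1, -47488)) = Add(632, Mul(-1, -47488)) = Add(632, 47488) = 48120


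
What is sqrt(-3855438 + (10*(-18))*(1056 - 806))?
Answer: 3*I*sqrt(433382) ≈ 1975.0*I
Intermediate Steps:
sqrt(-3855438 + (10*(-18))*(1056 - 806)) = sqrt(-3855438 - 180*250) = sqrt(-3855438 - 45000) = sqrt(-3900438) = 3*I*sqrt(433382)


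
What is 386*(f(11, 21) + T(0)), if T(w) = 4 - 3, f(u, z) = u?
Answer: 4632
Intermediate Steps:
T(w) = 1
386*(f(11, 21) + T(0)) = 386*(11 + 1) = 386*12 = 4632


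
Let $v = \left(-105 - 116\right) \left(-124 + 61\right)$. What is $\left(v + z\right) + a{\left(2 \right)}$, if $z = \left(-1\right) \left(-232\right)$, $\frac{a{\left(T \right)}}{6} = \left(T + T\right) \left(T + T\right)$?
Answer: $14251$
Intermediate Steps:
$a{\left(T \right)} = 24 T^{2}$ ($a{\left(T \right)} = 6 \left(T + T\right) \left(T + T\right) = 6 \cdot 2 T 2 T = 6 \cdot 4 T^{2} = 24 T^{2}$)
$v = 13923$ ($v = \left(-221\right) \left(-63\right) = 13923$)
$z = 232$
$\left(v + z\right) + a{\left(2 \right)} = \left(13923 + 232\right) + 24 \cdot 2^{2} = 14155 + 24 \cdot 4 = 14155 + 96 = 14251$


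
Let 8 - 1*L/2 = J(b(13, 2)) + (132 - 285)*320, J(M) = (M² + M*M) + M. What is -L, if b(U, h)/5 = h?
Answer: -97516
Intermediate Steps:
b(U, h) = 5*h
J(M) = M + 2*M² (J(M) = (M² + M²) + M = 2*M² + M = M + 2*M²)
L = 97516 (L = 16 - 2*((5*2)*(1 + 2*(5*2)) + (132 - 285)*320) = 16 - 2*(10*(1 + 2*10) - 153*320) = 16 - 2*(10*(1 + 20) - 48960) = 16 - 2*(10*21 - 48960) = 16 - 2*(210 - 48960) = 16 - 2*(-48750) = 16 + 97500 = 97516)
-L = -1*97516 = -97516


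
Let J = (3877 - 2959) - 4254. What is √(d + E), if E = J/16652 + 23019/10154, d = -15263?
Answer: 7*I*√556508952860911670/42271102 ≈ 123.54*I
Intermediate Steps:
J = -3336 (J = 918 - 4254 = -3336)
E = 87359661/42271102 (E = -3336/16652 + 23019/10154 = -3336*1/16652 + 23019*(1/10154) = -834/4163 + 23019/10154 = 87359661/42271102 ≈ 2.0667)
√(d + E) = √(-15263 + 87359661/42271102) = √(-645096470165/42271102) = 7*I*√556508952860911670/42271102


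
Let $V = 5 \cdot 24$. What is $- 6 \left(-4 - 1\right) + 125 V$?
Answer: $15030$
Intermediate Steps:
$V = 120$
$- 6 \left(-4 - 1\right) + 125 V = - 6 \left(-4 - 1\right) + 125 \cdot 120 = \left(-6\right) \left(-5\right) + 15000 = 30 + 15000 = 15030$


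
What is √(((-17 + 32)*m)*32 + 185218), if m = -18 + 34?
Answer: √192898 ≈ 439.20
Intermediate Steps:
m = 16
√(((-17 + 32)*m)*32 + 185218) = √(((-17 + 32)*16)*32 + 185218) = √((15*16)*32 + 185218) = √(240*32 + 185218) = √(7680 + 185218) = √192898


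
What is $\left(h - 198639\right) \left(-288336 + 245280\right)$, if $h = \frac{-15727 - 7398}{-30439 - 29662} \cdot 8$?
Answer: $\frac{514011894359184}{60101} \approx 8.5525 \cdot 10^{9}$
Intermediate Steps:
$h = \frac{185000}{60101}$ ($h = - \frac{23125}{-60101} \cdot 8 = \left(-23125\right) \left(- \frac{1}{60101}\right) 8 = \frac{23125}{60101} \cdot 8 = \frac{185000}{60101} \approx 3.0782$)
$\left(h - 198639\right) \left(-288336 + 245280\right) = \left(\frac{185000}{60101} - 198639\right) \left(-288336 + 245280\right) = \left(- \frac{11938217539}{60101}\right) \left(-43056\right) = \frac{514011894359184}{60101}$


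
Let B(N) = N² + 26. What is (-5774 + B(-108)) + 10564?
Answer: 16480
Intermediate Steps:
B(N) = 26 + N²
(-5774 + B(-108)) + 10564 = (-5774 + (26 + (-108)²)) + 10564 = (-5774 + (26 + 11664)) + 10564 = (-5774 + 11690) + 10564 = 5916 + 10564 = 16480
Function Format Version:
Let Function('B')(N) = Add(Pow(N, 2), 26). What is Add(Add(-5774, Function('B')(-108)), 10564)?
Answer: 16480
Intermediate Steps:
Function('B')(N) = Add(26, Pow(N, 2))
Add(Add(-5774, Function('B')(-108)), 10564) = Add(Add(-5774, Add(26, Pow(-108, 2))), 10564) = Add(Add(-5774, Add(26, 11664)), 10564) = Add(Add(-5774, 11690), 10564) = Add(5916, 10564) = 16480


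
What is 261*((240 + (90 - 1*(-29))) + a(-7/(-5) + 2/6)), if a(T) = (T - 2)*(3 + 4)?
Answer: 466059/5 ≈ 93212.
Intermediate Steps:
a(T) = -14 + 7*T (a(T) = (-2 + T)*7 = -14 + 7*T)
261*((240 + (90 - 1*(-29))) + a(-7/(-5) + 2/6)) = 261*((240 + (90 - 1*(-29))) + (-14 + 7*(-7/(-5) + 2/6))) = 261*((240 + (90 + 29)) + (-14 + 7*(-7*(-1/5) + 2*(1/6)))) = 261*((240 + 119) + (-14 + 7*(7/5 + 1/3))) = 261*(359 + (-14 + 7*(26/15))) = 261*(359 + (-14 + 182/15)) = 261*(359 - 28/15) = 261*(5357/15) = 466059/5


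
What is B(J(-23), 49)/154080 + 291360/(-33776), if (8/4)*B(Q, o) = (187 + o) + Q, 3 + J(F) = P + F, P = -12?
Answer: -311731979/36140320 ≈ -8.6256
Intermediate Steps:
J(F) = -15 + F (J(F) = -3 + (-12 + F) = -15 + F)
B(Q, o) = 187/2 + Q/2 + o/2 (B(Q, o) = ((187 + o) + Q)/2 = (187 + Q + o)/2 = 187/2 + Q/2 + o/2)
B(J(-23), 49)/154080 + 291360/(-33776) = (187/2 + (-15 - 23)/2 + (½)*49)/154080 + 291360/(-33776) = (187/2 + (½)*(-38) + 49/2)*(1/154080) + 291360*(-1/33776) = (187/2 - 19 + 49/2)*(1/154080) - 18210/2111 = 99*(1/154080) - 18210/2111 = 11/17120 - 18210/2111 = -311731979/36140320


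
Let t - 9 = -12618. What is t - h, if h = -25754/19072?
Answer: -120226547/9536 ≈ -12608.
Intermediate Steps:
t = -12609 (t = 9 - 12618 = -12609)
h = -12877/9536 (h = -25754*1/19072 = -12877/9536 ≈ -1.3504)
t - h = -12609 - 1*(-12877/9536) = -12609 + 12877/9536 = -120226547/9536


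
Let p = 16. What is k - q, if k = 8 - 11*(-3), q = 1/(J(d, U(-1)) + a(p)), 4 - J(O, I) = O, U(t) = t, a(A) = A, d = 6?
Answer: 573/14 ≈ 40.929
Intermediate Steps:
J(O, I) = 4 - O
q = 1/14 (q = 1/((4 - 1*6) + 16) = 1/((4 - 6) + 16) = 1/(-2 + 16) = 1/14 ≈ 0.071429)
k = 41 (k = 8 + 33 = 41)
k - q = 41 - 1*1/14 = 41 - 1/14 = 573/14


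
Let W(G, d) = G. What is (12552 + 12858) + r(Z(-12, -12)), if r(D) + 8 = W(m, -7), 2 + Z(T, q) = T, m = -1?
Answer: 25401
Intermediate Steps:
Z(T, q) = -2 + T
r(D) = -9 (r(D) = -8 - 1 = -9)
(12552 + 12858) + r(Z(-12, -12)) = (12552 + 12858) - 9 = 25410 - 9 = 25401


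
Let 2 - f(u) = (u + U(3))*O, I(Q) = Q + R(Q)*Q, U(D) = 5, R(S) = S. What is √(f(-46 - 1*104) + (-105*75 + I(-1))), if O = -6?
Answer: I*√8743 ≈ 93.504*I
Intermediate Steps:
I(Q) = Q + Q² (I(Q) = Q + Q*Q = Q + Q²)
f(u) = 32 + 6*u (f(u) = 2 - (u + 5)*(-6) = 2 - (5 + u)*(-6) = 2 - (-30 - 6*u) = 2 + (30 + 6*u) = 32 + 6*u)
√(f(-46 - 1*104) + (-105*75 + I(-1))) = √((32 + 6*(-46 - 1*104)) + (-105*75 - (1 - 1))) = √((32 + 6*(-46 - 104)) + (-7875 - 1*0)) = √((32 + 6*(-150)) + (-7875 + 0)) = √((32 - 900) - 7875) = √(-868 - 7875) = √(-8743) = I*√8743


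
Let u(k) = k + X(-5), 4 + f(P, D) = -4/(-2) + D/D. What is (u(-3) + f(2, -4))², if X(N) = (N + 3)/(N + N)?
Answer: 361/25 ≈ 14.440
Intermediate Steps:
X(N) = (3 + N)/(2*N) (X(N) = (3 + N)/((2*N)) = (3 + N)*(1/(2*N)) = (3 + N)/(2*N))
f(P, D) = -1 (f(P, D) = -4 + (-4/(-2) + D/D) = -4 + (-4*(-½) + 1) = -4 + (2 + 1) = -4 + 3 = -1)
u(k) = ⅕ + k (u(k) = k + (½)*(3 - 5)/(-5) = k + (½)*(-⅕)*(-2) = k + ⅕ = ⅕ + k)
(u(-3) + f(2, -4))² = ((⅕ - 3) - 1)² = (-14/5 - 1)² = (-19/5)² = 361/25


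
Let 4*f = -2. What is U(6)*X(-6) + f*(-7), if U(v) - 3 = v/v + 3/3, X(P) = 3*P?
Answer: -173/2 ≈ -86.500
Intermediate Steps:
f = -½ (f = (¼)*(-2) = -½ ≈ -0.50000)
U(v) = 5 (U(v) = 3 + (v/v + 3/3) = 3 + (1 + 3*(⅓)) = 3 + (1 + 1) = 3 + 2 = 5)
U(6)*X(-6) + f*(-7) = 5*(3*(-6)) - ½*(-7) = 5*(-18) + 7/2 = -90 + 7/2 = -173/2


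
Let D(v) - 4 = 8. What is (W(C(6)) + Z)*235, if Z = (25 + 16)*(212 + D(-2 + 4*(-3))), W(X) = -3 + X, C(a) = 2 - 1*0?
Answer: 2158005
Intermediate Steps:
C(a) = 2 (C(a) = 2 + 0 = 2)
D(v) = 12 (D(v) = 4 + 8 = 12)
Z = 9184 (Z = (25 + 16)*(212 + 12) = 41*224 = 9184)
(W(C(6)) + Z)*235 = ((-3 + 2) + 9184)*235 = (-1 + 9184)*235 = 9183*235 = 2158005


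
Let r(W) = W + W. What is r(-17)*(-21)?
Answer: 714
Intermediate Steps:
r(W) = 2*W
r(-17)*(-21) = (2*(-17))*(-21) = -34*(-21) = 714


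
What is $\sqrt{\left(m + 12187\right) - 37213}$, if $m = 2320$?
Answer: $i \sqrt{22706} \approx 150.69 i$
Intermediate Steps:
$\sqrt{\left(m + 12187\right) - 37213} = \sqrt{\left(2320 + 12187\right) - 37213} = \sqrt{14507 - 37213} = \sqrt{-22706} = i \sqrt{22706}$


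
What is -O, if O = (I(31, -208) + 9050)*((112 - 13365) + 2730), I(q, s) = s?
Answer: 93044366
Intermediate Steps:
O = -93044366 (O = (-208 + 9050)*((112 - 13365) + 2730) = 8842*(-13253 + 2730) = 8842*(-10523) = -93044366)
-O = -1*(-93044366) = 93044366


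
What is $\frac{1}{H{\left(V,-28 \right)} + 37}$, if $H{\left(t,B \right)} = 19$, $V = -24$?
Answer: $\frac{1}{56} \approx 0.017857$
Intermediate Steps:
$\frac{1}{H{\left(V,-28 \right)} + 37} = \frac{1}{19 + 37} = \frac{1}{56}$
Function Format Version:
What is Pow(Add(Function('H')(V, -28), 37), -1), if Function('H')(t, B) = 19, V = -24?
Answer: Rational(1, 56) ≈ 0.017857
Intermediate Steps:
Pow(Add(Function('H')(V, -28), 37), -1) = Pow(Add(19, 37), -1) = Pow(56, -1) = Rational(1, 56)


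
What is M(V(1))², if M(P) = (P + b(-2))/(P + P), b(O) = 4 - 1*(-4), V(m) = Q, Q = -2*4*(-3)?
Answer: 4/9 ≈ 0.44444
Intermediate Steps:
Q = 24 (Q = -8*(-3) = 24)
V(m) = 24
b(O) = 8 (b(O) = 4 + 4 = 8)
M(P) = (8 + P)/(2*P) (M(P) = (P + 8)/(P + P) = (8 + P)/((2*P)) = (8 + P)*(1/(2*P)) = (8 + P)/(2*P))
M(V(1))² = ((½)*(8 + 24)/24)² = ((½)*(1/24)*32)² = (⅔)² = 4/9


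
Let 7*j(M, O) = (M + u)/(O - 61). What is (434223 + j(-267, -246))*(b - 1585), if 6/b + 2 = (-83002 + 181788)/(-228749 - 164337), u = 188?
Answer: -218514161335059246/316962457 ≈ -6.8940e+8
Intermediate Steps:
j(M, O) = (188 + M)/(7*(-61 + O)) (j(M, O) = ((M + 188)/(O - 61))/7 = ((188 + M)/(-61 + O))/7 = (188 + M)/(7*(-61 + O)))
b = -393086/147493 (b = 6/(-2 + (-83002 + 181788)/(-228749 - 164337)) = 6/(-2 + 98786/(-393086)) = 6/(-2 + 98786*(-1/393086)) = 6/(-2 - 49393/196543) = 6/(-442479/196543) = 6*(-196543/442479) = -393086/147493 ≈ -2.6651)
(434223 + j(-267, -246))*(b - 1585) = (434223 + (188 - 267)/(7*(-61 - 246)))*(-393086/147493 - 1585) = (434223 + (⅐)*(-79)/(-307))*(-234169491/147493) = (434223 + (⅐)*(-1/307)*(-79))*(-234169491/147493) = (434223 + 79/2149)*(-234169491/147493) = (933145306/2149)*(-234169491/147493) = -218514161335059246/316962457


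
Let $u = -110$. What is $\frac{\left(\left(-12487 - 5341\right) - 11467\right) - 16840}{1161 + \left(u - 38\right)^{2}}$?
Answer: $- \frac{9227}{4613} \approx -2.0002$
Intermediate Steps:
$\frac{\left(\left(-12487 - 5341\right) - 11467\right) - 16840}{1161 + \left(u - 38\right)^{2}} = \frac{\left(\left(-12487 - 5341\right) - 11467\right) - 16840}{1161 + \left(-110 - 38\right)^{2}} = \frac{\left(-17828 - 11467\right) - 16840}{1161 + \left(-148\right)^{2}} = \frac{-29295 - 16840}{1161 + 21904} = - \frac{46135}{23065} = \left(-46135\right) \frac{1}{23065} = - \frac{9227}{4613}$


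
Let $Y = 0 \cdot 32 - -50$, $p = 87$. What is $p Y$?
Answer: $4350$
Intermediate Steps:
$Y = 50$ ($Y = 0 + 50 = 50$)
$p Y = 87 \cdot 50 = 4350$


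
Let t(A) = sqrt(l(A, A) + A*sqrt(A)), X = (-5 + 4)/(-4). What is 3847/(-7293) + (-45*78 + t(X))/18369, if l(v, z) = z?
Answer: -822769/1145001 + sqrt(6)/73476 ≈ -0.71854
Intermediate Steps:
X = 1/4 (X = -1*(-1/4) = 1/4 ≈ 0.25000)
t(A) = sqrt(A + A**(3/2)) (t(A) = sqrt(A + A*sqrt(A)) = sqrt(A + A**(3/2)))
3847/(-7293) + (-45*78 + t(X))/18369 = 3847/(-7293) + (-45*78 + sqrt(1/4 + (1/4)**(3/2)))/18369 = 3847*(-1/7293) + (-3510 + sqrt(1/4 + 1/8))*(1/18369) = -3847/7293 + (-3510 + sqrt(3/8))*(1/18369) = -3847/7293 + (-3510 + sqrt(6)/4)*(1/18369) = -3847/7293 + (-30/157 + sqrt(6)/73476) = -822769/1145001 + sqrt(6)/73476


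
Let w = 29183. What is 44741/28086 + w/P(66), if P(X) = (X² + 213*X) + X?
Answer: 1187913/374480 ≈ 3.1722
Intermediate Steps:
P(X) = X² + 214*X
44741/28086 + w/P(66) = 44741/28086 + 29183/((66*(214 + 66))) = 44741*(1/28086) + 29183/((66*280)) = 44741/28086 + 29183/18480 = 44741/28086 + 29183*(1/18480) = 44741/28086 + 379/240 = 1187913/374480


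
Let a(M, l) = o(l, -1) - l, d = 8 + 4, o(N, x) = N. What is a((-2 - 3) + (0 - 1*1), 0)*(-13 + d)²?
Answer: 0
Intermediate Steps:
d = 12
a(M, l) = 0 (a(M, l) = l - l = 0)
a((-2 - 3) + (0 - 1*1), 0)*(-13 + d)² = 0*(-13 + 12)² = 0*(-1)² = 0*1 = 0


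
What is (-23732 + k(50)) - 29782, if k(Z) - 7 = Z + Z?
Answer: -53407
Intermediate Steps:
k(Z) = 7 + 2*Z (k(Z) = 7 + (Z + Z) = 7 + 2*Z)
(-23732 + k(50)) - 29782 = (-23732 + (7 + 2*50)) - 29782 = (-23732 + (7 + 100)) - 29782 = (-23732 + 107) - 29782 = -23625 - 29782 = -53407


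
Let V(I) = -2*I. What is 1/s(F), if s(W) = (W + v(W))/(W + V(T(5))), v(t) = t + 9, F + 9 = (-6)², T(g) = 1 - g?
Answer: 5/9 ≈ 0.55556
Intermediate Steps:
F = 27 (F = -9 + (-6)² = -9 + 36 = 27)
v(t) = 9 + t
s(W) = (9 + 2*W)/(8 + W) (s(W) = (W + (9 + W))/(W - 2*(1 - 1*5)) = (9 + 2*W)/(W - 2*(1 - 5)) = (9 + 2*W)/(W - 2*(-4)) = (9 + 2*W)/(W + 8) = (9 + 2*W)/(8 + W))
1/s(F) = 1/((9 + 2*27)/(8 + 27)) = 1/((9 + 54)/35) = 1/((1/35)*63) = 1/(9/5) = 5/9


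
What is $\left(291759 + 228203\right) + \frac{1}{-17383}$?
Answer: $\frac{9038499445}{17383} \approx 5.1996 \cdot 10^{5}$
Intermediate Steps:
$\left(291759 + 228203\right) + \frac{1}{-17383} = 519962 - \frac{1}{17383} = \frac{9038499445}{17383}$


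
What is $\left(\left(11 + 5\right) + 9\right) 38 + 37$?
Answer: $987$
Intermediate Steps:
$\left(\left(11 + 5\right) + 9\right) 38 + 37 = \left(16 + 9\right) 38 + 37 = 25 \cdot 38 + 37 = 950 + 37 = 987$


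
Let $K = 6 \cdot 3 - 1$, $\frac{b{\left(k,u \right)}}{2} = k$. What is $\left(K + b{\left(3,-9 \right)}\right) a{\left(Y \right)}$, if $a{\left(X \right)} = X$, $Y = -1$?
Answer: $-23$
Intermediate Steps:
$b{\left(k,u \right)} = 2 k$
$K = 17$ ($K = 18 - 1 = 17$)
$\left(K + b{\left(3,-9 \right)}\right) a{\left(Y \right)} = \left(17 + 2 \cdot 3\right) \left(-1\right) = \left(17 + 6\right) \left(-1\right) = 23 \left(-1\right) = -23$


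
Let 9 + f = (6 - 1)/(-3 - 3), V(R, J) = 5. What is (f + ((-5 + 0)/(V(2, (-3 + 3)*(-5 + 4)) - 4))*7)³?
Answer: -19465109/216 ≈ -90116.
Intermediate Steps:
f = -59/6 (f = -9 + (6 - 1)/(-3 - 3) = -9 + 5/(-6) = -9 + 5*(-⅙) = -9 - ⅚ = -59/6 ≈ -9.8333)
(f + ((-5 + 0)/(V(2, (-3 + 3)*(-5 + 4)) - 4))*7)³ = (-59/6 + ((-5 + 0)/(5 - 4))*7)³ = (-59/6 - 5/1*7)³ = (-59/6 - 5*1*7)³ = (-59/6 - 5*7)³ = (-59/6 - 35)³ = (-269/6)³ = -19465109/216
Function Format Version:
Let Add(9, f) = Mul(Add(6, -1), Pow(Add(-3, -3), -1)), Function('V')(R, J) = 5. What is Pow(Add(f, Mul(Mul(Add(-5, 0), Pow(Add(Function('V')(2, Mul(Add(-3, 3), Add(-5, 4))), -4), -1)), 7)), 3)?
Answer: Rational(-19465109, 216) ≈ -90116.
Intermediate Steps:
f = Rational(-59, 6) (f = Add(-9, Mul(Add(6, -1), Pow(Add(-3, -3), -1))) = Add(-9, Mul(5, Pow(-6, -1))) = Add(-9, Mul(5, Rational(-1, 6))) = Add(-9, Rational(-5, 6)) = Rational(-59, 6) ≈ -9.8333)
Pow(Add(f, Mul(Mul(Add(-5, 0), Pow(Add(Function('V')(2, Mul(Add(-3, 3), Add(-5, 4))), -4), -1)), 7)), 3) = Pow(Add(Rational(-59, 6), Mul(Mul(Add(-5, 0), Pow(Add(5, -4), -1)), 7)), 3) = Pow(Add(Rational(-59, 6), Mul(Mul(-5, Pow(1, -1)), 7)), 3) = Pow(Add(Rational(-59, 6), Mul(Mul(-5, 1), 7)), 3) = Pow(Add(Rational(-59, 6), Mul(-5, 7)), 3) = Pow(Add(Rational(-59, 6), -35), 3) = Pow(Rational(-269, 6), 3) = Rational(-19465109, 216)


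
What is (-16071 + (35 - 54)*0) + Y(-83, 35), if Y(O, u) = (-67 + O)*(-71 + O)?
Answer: 7029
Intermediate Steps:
Y(O, u) = (-71 + O)*(-67 + O)
(-16071 + (35 - 54)*0) + Y(-83, 35) = (-16071 + (35 - 54)*0) + (4757 + (-83)**2 - 138*(-83)) = (-16071 - 19*0) + (4757 + 6889 + 11454) = (-16071 + 0) + 23100 = -16071 + 23100 = 7029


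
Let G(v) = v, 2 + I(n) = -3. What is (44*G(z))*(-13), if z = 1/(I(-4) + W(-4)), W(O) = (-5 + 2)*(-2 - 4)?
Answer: -44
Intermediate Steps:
I(n) = -5 (I(n) = -2 - 3 = -5)
W(O) = 18 (W(O) = -3*(-6) = 18)
z = 1/13 (z = 1/(-5 + 18) = 1/13 ≈ 0.076923)
(44*G(z))*(-13) = (44*(1/13))*(-13) = (44/13)*(-13) = -44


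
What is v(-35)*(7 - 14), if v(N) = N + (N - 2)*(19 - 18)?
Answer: 504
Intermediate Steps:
v(N) = -2 + 2*N (v(N) = N + (-2 + N)*1 = N + (-2 + N) = -2 + 2*N)
v(-35)*(7 - 14) = (-2 + 2*(-35))*(7 - 14) = (-2 - 70)*(-7) = -72*(-7) = 504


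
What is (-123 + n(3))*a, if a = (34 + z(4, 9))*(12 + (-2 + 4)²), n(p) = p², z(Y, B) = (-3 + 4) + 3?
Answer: -69312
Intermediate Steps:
z(Y, B) = 4 (z(Y, B) = 1 + 3 = 4)
a = 608 (a = (34 + 4)*(12 + (-2 + 4)²) = 38*(12 + 2²) = 38*(12 + 4) = 38*16 = 608)
(-123 + n(3))*a = (-123 + 3²)*608 = (-123 + 9)*608 = -114*608 = -69312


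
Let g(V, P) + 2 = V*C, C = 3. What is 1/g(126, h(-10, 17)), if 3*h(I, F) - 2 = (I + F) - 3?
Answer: 1/376 ≈ 0.0026596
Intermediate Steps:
h(I, F) = -1/3 + F/3 + I/3 (h(I, F) = 2/3 + ((I + F) - 3)/3 = 2/3 + ((F + I) - 3)/3 = 2/3 + (-3 + F + I)/3 = 2/3 + (-1 + F/3 + I/3) = -1/3 + F/3 + I/3)
g(V, P) = -2 + 3*V (g(V, P) = -2 + V*3 = -2 + 3*V)
1/g(126, h(-10, 17)) = 1/(-2 + 3*126) = 1/(-2 + 378) = 1/376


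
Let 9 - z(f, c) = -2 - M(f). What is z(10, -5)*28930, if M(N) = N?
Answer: 607530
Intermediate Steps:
z(f, c) = 11 + f (z(f, c) = 9 - (-2 - f) = 9 + (2 + f) = 11 + f)
z(10, -5)*28930 = (11 + 10)*28930 = 21*28930 = 607530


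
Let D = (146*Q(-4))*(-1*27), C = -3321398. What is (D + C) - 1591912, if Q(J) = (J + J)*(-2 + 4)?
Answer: -4850238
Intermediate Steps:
Q(J) = 4*J (Q(J) = (2*J)*2 = 4*J)
D = 63072 (D = (146*(4*(-4)))*(-1*27) = (146*(-16))*(-27) = -2336*(-27) = 63072)
(D + C) - 1591912 = (63072 - 3321398) - 1591912 = -3258326 - 1591912 = -4850238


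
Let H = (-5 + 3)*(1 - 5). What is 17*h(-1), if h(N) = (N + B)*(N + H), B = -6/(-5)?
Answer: 119/5 ≈ 23.800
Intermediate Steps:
B = 6/5 (B = -6*(-1)/5 = -1*(-6/5) = 6/5 ≈ 1.2000)
H = 8 (H = -2*(-4) = 8)
h(N) = (8 + N)*(6/5 + N) (h(N) = (N + 6/5)*(N + 8) = (6/5 + N)*(8 + N) = (8 + N)*(6/5 + N))
17*h(-1) = 17*(48/5 + (-1)² + (46/5)*(-1)) = 17*(48/5 + 1 - 46/5) = 17*(7/5) = 119/5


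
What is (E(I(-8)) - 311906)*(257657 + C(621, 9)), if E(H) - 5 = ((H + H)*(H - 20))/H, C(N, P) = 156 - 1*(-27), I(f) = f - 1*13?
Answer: -80441696720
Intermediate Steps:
I(f) = -13 + f (I(f) = f - 13 = -13 + f)
C(N, P) = 183 (C(N, P) = 156 + 27 = 183)
E(H) = -35 + 2*H (E(H) = 5 + ((H + H)*(H - 20))/H = 5 + ((2*H)*(-20 + H))/H = 5 + (2*H*(-20 + H))/H = 5 + (-40 + 2*H) = -35 + 2*H)
(E(I(-8)) - 311906)*(257657 + C(621, 9)) = ((-35 + 2*(-13 - 8)) - 311906)*(257657 + 183) = ((-35 + 2*(-21)) - 311906)*257840 = ((-35 - 42) - 311906)*257840 = (-77 - 311906)*257840 = -311983*257840 = -80441696720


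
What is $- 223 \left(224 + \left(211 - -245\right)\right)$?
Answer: $-151640$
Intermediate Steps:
$- 223 \left(224 + \left(211 - -245\right)\right) = - 223 \left(224 + \left(211 + 245\right)\right) = - 223 \left(224 + 456\right) = \left(-223\right) 680 = -151640$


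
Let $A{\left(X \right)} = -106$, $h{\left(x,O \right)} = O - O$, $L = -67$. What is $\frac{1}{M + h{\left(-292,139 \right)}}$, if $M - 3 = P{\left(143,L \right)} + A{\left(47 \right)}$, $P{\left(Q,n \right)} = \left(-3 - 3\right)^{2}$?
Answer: $- \frac{1}{67} \approx -0.014925$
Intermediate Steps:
$h{\left(x,O \right)} = 0$
$P{\left(Q,n \right)} = 36$ ($P{\left(Q,n \right)} = \left(-6\right)^{2} = 36$)
$M = -67$ ($M = 3 + \left(36 - 106\right) = 3 - 70 = -67$)
$\frac{1}{M + h{\left(-292,139 \right)}} = \frac{1}{-67 + 0} = \frac{1}{-67} = - \frac{1}{67}$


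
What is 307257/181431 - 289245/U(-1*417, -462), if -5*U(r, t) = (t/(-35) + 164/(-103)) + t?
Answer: -2369466768973/738303216 ≈ -3209.3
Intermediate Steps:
U(r, t) = 164/515 - 34*t/175 (U(r, t) = -((t/(-35) + 164/(-103)) + t)/5 = -((t*(-1/35) + 164*(-1/103)) + t)/5 = -((-t/35 - 164/103) + t)/5 = -((-164/103 - t/35) + t)/5 = -(-164/103 + 34*t/35)/5 = 164/515 - 34*t/175)
307257/181431 - 289245/U(-1*417, -462) = 307257/181431 - 289245/(164/515 - 34/175*(-462)) = 307257*(1/181431) - 289245/(164/515 + 2244/25) = 102419/60477 - 289245/231952/2575 = 102419/60477 - 289245*2575/231952 = 102419/60477 - 744805875/231952 = -2369466768973/738303216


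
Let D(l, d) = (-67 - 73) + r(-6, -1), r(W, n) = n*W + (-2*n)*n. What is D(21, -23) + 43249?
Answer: 43113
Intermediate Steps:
r(W, n) = -2*n² + W*n (r(W, n) = W*n - 2*n² = -2*n² + W*n)
D(l, d) = -136 (D(l, d) = (-67 - 73) - (-6 - 2*(-1)) = -140 - (-6 + 2) = -140 - 1*(-4) = -140 + 4 = -136)
D(21, -23) + 43249 = -136 + 43249 = 43113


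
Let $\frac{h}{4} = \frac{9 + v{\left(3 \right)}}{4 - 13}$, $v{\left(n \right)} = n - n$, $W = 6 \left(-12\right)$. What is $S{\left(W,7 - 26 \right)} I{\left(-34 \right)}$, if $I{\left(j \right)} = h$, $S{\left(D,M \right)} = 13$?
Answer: $-52$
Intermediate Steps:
$W = -72$
$v{\left(n \right)} = 0$
$h = -4$ ($h = 4 \frac{9 + 0}{4 - 13} = 4 \frac{9}{-9} = 4 \cdot 9 \left(- \frac{1}{9}\right) = 4 \left(-1\right) = -4$)
$I{\left(j \right)} = -4$
$S{\left(W,7 - 26 \right)} I{\left(-34 \right)} = 13 \left(-4\right) = -52$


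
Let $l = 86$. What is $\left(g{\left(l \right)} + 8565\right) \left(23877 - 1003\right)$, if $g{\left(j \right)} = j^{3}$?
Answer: $14745060754$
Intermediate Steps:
$\left(g{\left(l \right)} + 8565\right) \left(23877 - 1003\right) = \left(86^{3} + 8565\right) \left(23877 - 1003\right) = \left(636056 + 8565\right) 22874 = 644621 \cdot 22874 = 14745060754$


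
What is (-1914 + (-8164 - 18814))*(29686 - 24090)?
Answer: -161679632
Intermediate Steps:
(-1914 + (-8164 - 18814))*(29686 - 24090) = (-1914 - 26978)*5596 = -28892*5596 = -161679632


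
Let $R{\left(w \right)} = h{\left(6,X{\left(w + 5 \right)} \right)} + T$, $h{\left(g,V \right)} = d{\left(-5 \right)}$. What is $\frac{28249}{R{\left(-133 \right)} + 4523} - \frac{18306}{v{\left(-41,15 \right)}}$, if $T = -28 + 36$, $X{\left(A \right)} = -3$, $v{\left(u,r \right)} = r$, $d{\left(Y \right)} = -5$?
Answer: $- \frac{27476407}{22630} \approx -1214.2$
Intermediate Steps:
$h{\left(g,V \right)} = -5$
$T = 8$
$R{\left(w \right)} = 3$ ($R{\left(w \right)} = -5 + 8 = 3$)
$\frac{28249}{R{\left(-133 \right)} + 4523} - \frac{18306}{v{\left(-41,15 \right)}} = \frac{28249}{3 + 4523} - \frac{18306}{15} = \frac{28249}{4526} - \frac{6102}{5} = - \frac{27476407}{22630}$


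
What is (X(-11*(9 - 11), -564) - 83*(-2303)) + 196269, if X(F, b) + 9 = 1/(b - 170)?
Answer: 284358205/734 ≈ 3.8741e+5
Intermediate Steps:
X(F, b) = -9 + 1/(-170 + b) (X(F, b) = -9 + 1/(b - 170) = -9 + 1/(-170 + b))
(X(-11*(9 - 11), -564) - 83*(-2303)) + 196269 = ((1531 - 9*(-564))/(-170 - 564) - 83*(-2303)) + 196269 = ((1531 + 5076)/(-734) + 191149) + 196269 = (-1/734*6607 + 191149) + 196269 = (-6607/734 + 191149) + 196269 = 140296759/734 + 196269 = 284358205/734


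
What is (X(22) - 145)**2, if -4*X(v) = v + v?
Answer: 24336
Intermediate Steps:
X(v) = -v/2 (X(v) = -(v + v)/4 = -v/2)
(X(22) - 145)**2 = (-1/2*22 - 145)**2 = (-11 - 145)**2 = (-156)**2 = 24336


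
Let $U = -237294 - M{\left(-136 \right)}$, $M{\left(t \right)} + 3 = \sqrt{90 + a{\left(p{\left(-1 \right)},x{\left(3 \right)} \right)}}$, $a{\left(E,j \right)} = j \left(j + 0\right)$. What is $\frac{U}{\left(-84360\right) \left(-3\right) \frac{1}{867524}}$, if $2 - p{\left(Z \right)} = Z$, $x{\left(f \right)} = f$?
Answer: $- \frac{902875603}{1110} - \frac{216881 \sqrt{11}}{21090} \approx -8.1344 \cdot 10^{5}$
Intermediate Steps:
$p{\left(Z \right)} = 2 - Z$
$a{\left(E,j \right)} = j^{2}$ ($a{\left(E,j \right)} = j j = j^{2}$)
$M{\left(t \right)} = -3 + 3 \sqrt{11}$ ($M{\left(t \right)} = -3 + \sqrt{90 + 3^{2}} = -3 + \sqrt{90 + 9} = -3 + \sqrt{99} = -3 + 3 \sqrt{11}$)
$U = -237291 - 3 \sqrt{11}$ ($U = -237294 - \left(-3 + 3 \sqrt{11}\right) = -237294 + \left(3 - 3 \sqrt{11}\right) = -237291 - 3 \sqrt{11} \approx -2.373 \cdot 10^{5}$)
$\frac{U}{\left(-84360\right) \left(-3\right) \frac{1}{867524}} = \frac{-237291 - 3 \sqrt{11}}{\left(-84360\right) \left(-3\right) \frac{1}{867524}} = \frac{-237291 - 3 \sqrt{11}}{253080 \cdot \frac{1}{867524}} = \frac{-237291 - 3 \sqrt{11}}{\frac{63270}{216881}} = \left(-237291 - 3 \sqrt{11}\right) \frac{216881}{63270} = - \frac{902875603}{1110} - \frac{216881 \sqrt{11}}{21090}$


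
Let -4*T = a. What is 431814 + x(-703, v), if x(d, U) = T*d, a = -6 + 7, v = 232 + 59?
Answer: 1727959/4 ≈ 4.3199e+5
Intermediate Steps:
v = 291
a = 1
T = -¼ (T = -¼*1 = -¼ ≈ -0.25000)
x(d, U) = -d/4
431814 + x(-703, v) = 431814 - ¼*(-703) = 431814 + 703/4 = 1727959/4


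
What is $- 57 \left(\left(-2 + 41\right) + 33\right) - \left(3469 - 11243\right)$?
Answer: $3670$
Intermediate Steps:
$- 57 \left(\left(-2 + 41\right) + 33\right) - \left(3469 - 11243\right) = - 57 \left(39 + 33\right) - -7774 = \left(-57\right) 72 + 7774 = -4104 + 7774 = 3670$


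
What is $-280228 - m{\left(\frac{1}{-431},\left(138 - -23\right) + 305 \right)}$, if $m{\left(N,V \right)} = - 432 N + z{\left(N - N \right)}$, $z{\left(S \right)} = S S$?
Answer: $- \frac{120778700}{431} \approx -2.8023 \cdot 10^{5}$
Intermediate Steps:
$z{\left(S \right)} = S^{2}$
$m{\left(N,V \right)} = - 432 N$ ($m{\left(N,V \right)} = - 432 N + \left(N - N\right)^{2} = - 432 N + 0^{2} = - 432 N + 0 = - 432 N$)
$-280228 - m{\left(\frac{1}{-431},\left(138 - -23\right) + 305 \right)} = -280228 - - \frac{432}{-431} = -280228 - \left(-432\right) \left(- \frac{1}{431}\right) = -280228 - \frac{432}{431} = - \frac{120778700}{431}$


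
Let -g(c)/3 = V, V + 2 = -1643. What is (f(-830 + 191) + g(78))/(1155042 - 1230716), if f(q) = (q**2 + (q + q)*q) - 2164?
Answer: -613867/37837 ≈ -16.224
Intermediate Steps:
V = -1645 (V = -2 - 1643 = -1645)
f(q) = -2164 + 3*q**2 (f(q) = (q**2 + (2*q)*q) - 2164 = (q**2 + 2*q**2) - 2164 = 3*q**2 - 2164 = -2164 + 3*q**2)
g(c) = 4935 (g(c) = -3*(-1645) = 4935)
(f(-830 + 191) + g(78))/(1155042 - 1230716) = ((-2164 + 3*(-830 + 191)**2) + 4935)/(1155042 - 1230716) = ((-2164 + 3*(-639)**2) + 4935)/(-75674) = ((-2164 + 3*408321) + 4935)*(-1/75674) = ((-2164 + 1224963) + 4935)*(-1/75674) = (1222799 + 4935)*(-1/75674) = 1227734*(-1/75674) = -613867/37837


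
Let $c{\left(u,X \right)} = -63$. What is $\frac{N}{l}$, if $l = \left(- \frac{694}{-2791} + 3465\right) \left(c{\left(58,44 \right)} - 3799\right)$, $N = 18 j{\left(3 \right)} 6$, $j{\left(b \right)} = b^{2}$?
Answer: $- \frac{1356426}{18675683879} \approx -7.2631 \cdot 10^{-5}$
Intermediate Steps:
$N = 972$ ($N = 18 \cdot 3^{2} \cdot 6 = 18 \cdot 9 \cdot 6 = 162 \cdot 6 = 972$)
$l = - \frac{37351367758}{2791}$ ($l = \left(- \frac{694}{-2791} + 3465\right) \left(-63 - 3799\right) = \left(\left(-694\right) \left(- \frac{1}{2791}\right) + 3465\right) \left(-3862\right) = \left(\frac{694}{2791} + 3465\right) \left(-3862\right) = \frac{9671509}{2791} \left(-3862\right) = - \frac{37351367758}{2791} \approx -1.3383 \cdot 10^{7}$)
$\frac{N}{l} = \frac{972}{- \frac{37351367758}{2791}} = 972 \left(- \frac{2791}{37351367758}\right) = - \frac{1356426}{18675683879}$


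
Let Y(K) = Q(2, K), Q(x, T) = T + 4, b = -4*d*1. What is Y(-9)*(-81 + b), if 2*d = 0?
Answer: 405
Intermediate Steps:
d = 0 (d = (1/2)*0 = 0)
b = 0 (b = -4*0*1 = 0*1 = 0)
Q(x, T) = 4 + T
Y(K) = 4 + K
Y(-9)*(-81 + b) = (4 - 9)*(-81 + 0) = -5*(-81) = 405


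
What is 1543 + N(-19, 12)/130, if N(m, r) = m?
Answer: 200571/130 ≈ 1542.9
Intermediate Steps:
1543 + N(-19, 12)/130 = 1543 - 19/130 = 200571/130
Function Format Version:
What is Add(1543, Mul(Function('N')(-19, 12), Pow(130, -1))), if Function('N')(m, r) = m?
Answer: Rational(200571, 130) ≈ 1542.9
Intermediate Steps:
Add(1543, Mul(Function('N')(-19, 12), Pow(130, -1))) = Add(1543, Mul(-19, Pow(130, -1))) = Add(1543, Mul(-19, Rational(1, 130))) = Add(1543, Rational(-19, 130)) = Rational(200571, 130)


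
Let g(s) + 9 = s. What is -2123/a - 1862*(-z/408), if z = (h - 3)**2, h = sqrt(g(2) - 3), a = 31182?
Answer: -1636863/353396 - 931*I*sqrt(10)/34 ≈ -4.6318 - 86.591*I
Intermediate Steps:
g(s) = -9 + s
h = I*sqrt(10) (h = sqrt((-9 + 2) - 3) = sqrt(-7 - 3) = sqrt(-10) = I*sqrt(10) ≈ 3.1623*I)
z = (-3 + I*sqrt(10))**2 (z = (I*sqrt(10) - 3)**2 = (-3 + I*sqrt(10))**2 ≈ -1.0 - 18.974*I)
-2123/a - 1862*(-z/408) = -2123/31182 - 1862*(-(3 - I*sqrt(10))**2/408) = -2123/31182 - (-931)*(3 - I*sqrt(10))**2/204 = -2123/31182 + 931*(3 - I*sqrt(10))**2/204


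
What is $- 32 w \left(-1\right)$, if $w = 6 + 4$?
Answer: $320$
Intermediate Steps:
$w = 10$
$- 32 w \left(-1\right) = - 32 \cdot 10 \left(-1\right) = \left(-32\right) \left(-10\right) = 320$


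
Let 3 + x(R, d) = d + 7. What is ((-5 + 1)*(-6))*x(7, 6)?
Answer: 240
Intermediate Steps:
x(R, d) = 4 + d (x(R, d) = -3 + (d + 7) = -3 + (7 + d) = 4 + d)
((-5 + 1)*(-6))*x(7, 6) = ((-5 + 1)*(-6))*(4 + 6) = -4*(-6)*10 = 24*10 = 240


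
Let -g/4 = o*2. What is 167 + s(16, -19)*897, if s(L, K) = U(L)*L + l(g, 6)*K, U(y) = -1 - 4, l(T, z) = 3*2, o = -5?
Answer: -173851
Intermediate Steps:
g = 40 (g = -(-20)*2 = -4*(-10) = 40)
l(T, z) = 6
U(y) = -5
s(L, K) = -5*L + 6*K
167 + s(16, -19)*897 = 167 + (-5*16 + 6*(-19))*897 = 167 + (-80 - 114)*897 = 167 - 194*897 = 167 - 174018 = -173851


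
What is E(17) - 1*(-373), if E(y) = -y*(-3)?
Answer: 424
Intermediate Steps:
E(y) = 3*y
E(17) - 1*(-373) = 3*17 - 1*(-373) = 51 + 373 = 424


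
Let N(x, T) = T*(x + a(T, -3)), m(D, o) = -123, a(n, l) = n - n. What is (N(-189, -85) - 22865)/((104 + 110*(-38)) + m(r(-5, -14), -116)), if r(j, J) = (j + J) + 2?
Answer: 400/247 ≈ 1.6194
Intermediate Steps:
a(n, l) = 0
r(j, J) = 2 + J + j (r(j, J) = (J + j) + 2 = 2 + J + j)
N(x, T) = T*x (N(x, T) = T*(x + 0) = T*x)
(N(-189, -85) - 22865)/((104 + 110*(-38)) + m(r(-5, -14), -116)) = (-85*(-189) - 22865)/((104 + 110*(-38)) - 123) = (16065 - 22865)/((104 - 4180) - 123) = -6800/(-4076 - 123) = -6800/(-4199) = -6800*(-1/4199) = 400/247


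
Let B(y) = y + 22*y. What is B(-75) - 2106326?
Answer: -2108051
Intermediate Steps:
B(y) = 23*y
B(-75) - 2106326 = 23*(-75) - 2106326 = -1725 - 2106326 = -2108051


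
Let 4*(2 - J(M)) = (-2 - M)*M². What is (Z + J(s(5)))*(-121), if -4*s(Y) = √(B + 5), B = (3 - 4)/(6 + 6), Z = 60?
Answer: -2887907/384 + 7139*√177/18432 ≈ -7515.4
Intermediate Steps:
B = -1/12 ≈ -0.083333
s(Y) = -√177/24 (s(Y) = -√(-1/12 + 5)/4 = -√177/24)
J(M) = 2 - M²*(-2 - M)/4 (J(M) = 2 - (-2 - M)*M²/4 = 2 - M²*(-2 - M)/4)
(Z + J(s(5)))*(-121) = (60 + (2 + (-√177/24)²/2 + (-√177/24)³/4))*(-121) = (60 + (2 + (½)*(59/192) + (-59*√177/4608)/4))*(-121) = (60 + (2 + 59/384 - 59*√177/18432))*(-121) = (60 + (827/384 - 59*√177/18432))*(-121) = (23867/384 - 59*√177/18432)*(-121) = -2887907/384 + 7139*√177/18432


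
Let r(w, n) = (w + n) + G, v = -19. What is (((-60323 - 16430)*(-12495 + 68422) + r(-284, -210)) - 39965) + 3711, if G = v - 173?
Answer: -4292601971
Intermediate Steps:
G = -192 (G = -19 - 173 = -192)
r(w, n) = -192 + n + w (r(w, n) = (w + n) - 192 = (n + w) - 192 = -192 + n + w)
(((-60323 - 16430)*(-12495 + 68422) + r(-284, -210)) - 39965) + 3711 = (((-60323 - 16430)*(-12495 + 68422) + (-192 - 210 - 284)) - 39965) + 3711 = ((-76753*55927 - 686) - 39965) + 3711 = ((-4292565031 - 686) - 39965) + 3711 = (-4292565717 - 39965) + 3711 = -4292605682 + 3711 = -4292601971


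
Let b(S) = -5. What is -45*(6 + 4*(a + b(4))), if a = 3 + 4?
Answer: -630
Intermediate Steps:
a = 7
-45*(6 + 4*(a + b(4))) = -45*(6 + 4*(7 - 5)) = -45*(6 + 4*2) = -45*(6 + 8) = -45*14 = -630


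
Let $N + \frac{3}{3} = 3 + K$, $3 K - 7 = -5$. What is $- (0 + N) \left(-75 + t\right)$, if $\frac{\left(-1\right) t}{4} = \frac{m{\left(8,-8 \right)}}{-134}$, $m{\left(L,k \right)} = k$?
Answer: $\frac{40328}{201} \approx 200.64$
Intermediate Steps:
$K = \frac{2}{3}$ ($K = \frac{7}{3} + \frac{1}{3} \left(-5\right) = \frac{7}{3} - \frac{5}{3} = \frac{2}{3} \approx 0.66667$)
$N = \frac{8}{3}$ ($N = -1 + \left(3 + \frac{2}{3}\right) = -1 + \frac{11}{3} = \frac{8}{3} \approx 2.6667$)
$t = - \frac{16}{67}$ ($t = - 4 \left(- \frac{8}{-134}\right) = - 4 \left(\left(-8\right) \left(- \frac{1}{134}\right)\right) = \left(-4\right) \frac{4}{67} = - \frac{16}{67} \approx -0.23881$)
$- (0 + N) \left(-75 + t\right) = - (0 + \frac{8}{3}) \left(-75 - \frac{16}{67}\right) = \left(-1\right) \frac{8}{3} \left(- \frac{5041}{67}\right) = \left(- \frac{8}{3}\right) \left(- \frac{5041}{67}\right) = \frac{40328}{201}$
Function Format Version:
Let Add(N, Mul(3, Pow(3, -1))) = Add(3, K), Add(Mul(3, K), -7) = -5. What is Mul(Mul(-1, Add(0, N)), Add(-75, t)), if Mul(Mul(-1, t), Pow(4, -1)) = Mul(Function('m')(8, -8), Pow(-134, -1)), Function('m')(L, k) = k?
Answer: Rational(40328, 201) ≈ 200.64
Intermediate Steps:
K = Rational(2, 3) (K = Add(Rational(7, 3), Mul(Rational(1, 3), -5)) = Add(Rational(7, 3), Rational(-5, 3)) = Rational(2, 3) ≈ 0.66667)
N = Rational(8, 3) (N = Add(-1, Add(3, Rational(2, 3))) = Add(-1, Rational(11, 3)) = Rational(8, 3) ≈ 2.6667)
t = Rational(-16, 67) (t = Mul(-4, Mul(-8, Pow(-134, -1))) = Mul(-4, Mul(-8, Rational(-1, 134))) = Mul(-4, Rational(4, 67)) = Rational(-16, 67) ≈ -0.23881)
Mul(Mul(-1, Add(0, N)), Add(-75, t)) = Mul(Mul(-1, Add(0, Rational(8, 3))), Add(-75, Rational(-16, 67))) = Mul(Mul(-1, Rational(8, 3)), Rational(-5041, 67)) = Mul(Rational(-8, 3), Rational(-5041, 67)) = Rational(40328, 201)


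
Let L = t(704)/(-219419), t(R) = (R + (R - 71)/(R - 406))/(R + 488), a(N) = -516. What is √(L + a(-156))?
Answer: I*√8824511760806581891/130773724 ≈ 22.716*I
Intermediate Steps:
t(R) = (R + (-71 + R)/(-406 + R))/(488 + R)
L = -210425/77941139504 (L = ((-71 + 704² - 405*704)/(-198128 + 704² + 82*704))/(-219419) = ((-71 + 495616 - 285120)/(-198128 + 495616 + 57728))*(-1/219419) = (210425/355216)*(-1/219419) = -210425/77941139504 ≈ -2.6998e-6)
√(L + a(-156)) = √(-210425/77941139504 - 516) = √(-40217628194489/77941139504) = I*√8824511760806581891/130773724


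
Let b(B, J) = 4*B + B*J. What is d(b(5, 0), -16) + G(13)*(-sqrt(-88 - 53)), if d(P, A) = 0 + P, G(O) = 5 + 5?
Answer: 20 - 10*I*sqrt(141) ≈ 20.0 - 118.74*I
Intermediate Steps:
G(O) = 10
d(P, A) = P
d(b(5, 0), -16) + G(13)*(-sqrt(-88 - 53)) = 5*(4 + 0) + 10*(-sqrt(-88 - 53)) = 5*4 + 10*(-sqrt(-141)) = 20 + 10*(-I*sqrt(141)) = 20 - 10*I*sqrt(141)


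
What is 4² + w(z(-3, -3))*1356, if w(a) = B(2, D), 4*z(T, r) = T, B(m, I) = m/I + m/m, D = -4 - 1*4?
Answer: 1033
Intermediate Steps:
D = -8 (D = -4 - 4 = -8)
B(m, I) = 1 + m/I (B(m, I) = m/I + 1 = 1 + m/I)
z(T, r) = T/4
w(a) = ¾ (w(a) = (-8 + 2)/(-8) = -⅛*(-6) = ¾)
4² + w(z(-3, -3))*1356 = 4² + (¾)*1356 = 16 + 1017 = 1033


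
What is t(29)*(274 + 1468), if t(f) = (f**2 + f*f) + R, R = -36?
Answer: 2867332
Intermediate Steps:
t(f) = -36 + 2*f**2 (t(f) = (f**2 + f*f) - 36 = (f**2 + f**2) - 36 = 2*f**2 - 36 = -36 + 2*f**2)
t(29)*(274 + 1468) = (-36 + 2*29**2)*(274 + 1468) = (-36 + 2*841)*1742 = (-36 + 1682)*1742 = 1646*1742 = 2867332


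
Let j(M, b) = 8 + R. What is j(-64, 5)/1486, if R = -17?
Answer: -9/1486 ≈ -0.0060565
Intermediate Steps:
j(M, b) = -9 (j(M, b) = 8 - 17 = -9)
j(-64, 5)/1486 = -9/1486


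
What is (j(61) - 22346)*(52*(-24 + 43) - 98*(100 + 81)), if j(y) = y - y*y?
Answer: 435600500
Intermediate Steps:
j(y) = y - y²
(j(61) - 22346)*(52*(-24 + 43) - 98*(100 + 81)) = (61*(1 - 1*61) - 22346)*(52*(-24 + 43) - 98*(100 + 81)) = (61*(1 - 61) - 22346)*(52*19 - 98*181) = (61*(-60) - 22346)*(988 - 17738) = (-3660 - 22346)*(-16750) = -26006*(-16750) = 435600500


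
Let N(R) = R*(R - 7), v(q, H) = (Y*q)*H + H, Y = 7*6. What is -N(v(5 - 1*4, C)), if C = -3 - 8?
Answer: -227040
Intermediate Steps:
C = -11
Y = 42
v(q, H) = H + 42*H*q (v(q, H) = (42*q)*H + H = 42*H*q + H = H + 42*H*q)
N(R) = R*(-7 + R)
-N(v(5 - 1*4, C)) = -(-11*(1 + 42*(5 - 1*4)))*(-7 - 11*(1 + 42*(5 - 1*4))) = -(-11*(1 + 42*(5 - 4)))*(-7 - 11*(1 + 42*(5 - 4))) = -(-11*(1 + 42*1))*(-7 - 11*(1 + 42*1)) = -(-11*(1 + 42))*(-7 - 11*(1 + 42)) = -(-11*43)*(-7 - 11*43) = -(-473)*(-7 - 473) = -(-473)*(-480) = -1*227040 = -227040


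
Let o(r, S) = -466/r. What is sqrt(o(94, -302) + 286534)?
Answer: sqrt(632942655)/47 ≈ 535.28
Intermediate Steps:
sqrt(o(94, -302) + 286534) = sqrt(-466/94 + 286534) = sqrt(-466*1/94 + 286534) = sqrt(-233/47 + 286534) = sqrt(13466865/47) = sqrt(632942655)/47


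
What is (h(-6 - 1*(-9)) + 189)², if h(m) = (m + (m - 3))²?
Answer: 39204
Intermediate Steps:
h(m) = (-3 + 2*m)² (h(m) = (m + (-3 + m))² = (-3 + 2*m)²)
(h(-6 - 1*(-9)) + 189)² = ((-3 + 2*(-6 - 1*(-9)))² + 189)² = ((-3 + 2*(-6 + 9))² + 189)² = ((-3 + 2*3)² + 189)² = ((-3 + 6)² + 189)² = (3² + 189)² = (9 + 189)² = 198² = 39204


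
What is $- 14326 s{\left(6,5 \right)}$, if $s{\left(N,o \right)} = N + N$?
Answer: $-171912$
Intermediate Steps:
$s{\left(N,o \right)} = 2 N$
$- 14326 s{\left(6,5 \right)} = - 14326 \cdot 2 \cdot 6 = \left(-14326\right) 12 = -171912$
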